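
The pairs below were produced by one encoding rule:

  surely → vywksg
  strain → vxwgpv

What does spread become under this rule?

In surely: s→v is +3, u→y is +4, r→w is +5, e→k is +6 — the shift increases by 1 each position. The shift increases by 1 at each position, starting from +3: 3, 4, 5, ….
For spread: s+3=v, p+4=t, r+5=w, e+6=k, a+7=h, d+8=l.

vtwkhl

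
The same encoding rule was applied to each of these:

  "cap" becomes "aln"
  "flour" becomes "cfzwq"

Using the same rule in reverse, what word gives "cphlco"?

drawer

The output letters match the input read backwards, each shifted +11: cap reversed is pac. Two steps: reverse the string, then apply a Caesar shift of +11.
Undoing it on cphlco: shift back: c−11=r, p−11=e, h−11=w, l−11=a, c−11=r, o−11=d → reward; then reverse → drawer.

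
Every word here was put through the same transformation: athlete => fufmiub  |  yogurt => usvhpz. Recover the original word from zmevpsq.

proudly

The output letters match the input read backwards, each shifted +1: athlete reversed is etelhta. Two steps: reverse the string, then apply a Caesar shift of +1.
Decoding zmevpsq: shift back: z−1=y, m−1=l, e−1=d, v−1=u, p−1=o, s−1=r, q−1=p → ylduorp; then reverse → proudly.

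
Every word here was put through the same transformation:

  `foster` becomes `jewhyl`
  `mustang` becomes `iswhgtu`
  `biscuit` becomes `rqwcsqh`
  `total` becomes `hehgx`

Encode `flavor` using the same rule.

Each letter's alphabet position (a=0..z=25) is mapped through 11·x+6 mod 26 — an affine cipher.
On flavor: f(5)→11·5+6≡9=j; l(11)→11·11+6≡23=x; a(0)→11·0+6≡6=g; v(21)→11·21+6≡3=d; o(14)→11·14+6≡4=e; r(17)→11·17+6≡11=l (all mod 26).

jxgdel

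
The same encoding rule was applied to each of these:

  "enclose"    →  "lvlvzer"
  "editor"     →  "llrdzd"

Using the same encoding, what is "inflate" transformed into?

The shift increases by 1 at each position, starting from +7: 7, 8, 9, ….
Applying it to inflate: i+7=p, n+8=v, f+9=o, l+10=v, a+11=l, t+12=f, e+13=r.

pvovlfr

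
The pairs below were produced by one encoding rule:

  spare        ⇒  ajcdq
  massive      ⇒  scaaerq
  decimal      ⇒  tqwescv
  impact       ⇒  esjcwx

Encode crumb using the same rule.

wdusz

This is an affine cipher: with a=0,…,z=25, each position x becomes (23x+2) mod 26.
For crumb: c(2)→23·2+2≡22=w; r(17)→23·17+2≡3=d; u(20)→23·20+2≡20=u; m(12)→23·12+2≡18=s; b(1)→23·1+2≡25=z (all mod 26).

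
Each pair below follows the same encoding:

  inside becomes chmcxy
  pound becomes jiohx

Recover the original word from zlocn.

Compare letters: i→c is +20, n→h is +20, s→m is +20 — a constant shift. This is a Caesar cipher with shift 20.
Reversing it on zlocn: z−20=f, l−20=r, o−20=u, c−20=i, n−20=t.

fruit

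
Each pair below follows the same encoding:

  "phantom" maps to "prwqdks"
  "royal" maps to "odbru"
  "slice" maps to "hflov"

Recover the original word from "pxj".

The output letters match the input read backwards, each shifted +3: phantom reversed is motnahp. Two steps: reverse the string, then apply a Caesar shift of +3.
Undoing it on pxj: shift back: p−3=m, x−3=u, j−3=g → mug; then reverse → gum.

gum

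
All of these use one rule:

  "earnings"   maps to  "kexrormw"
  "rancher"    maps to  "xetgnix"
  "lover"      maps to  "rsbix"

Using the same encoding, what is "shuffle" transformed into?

ylajlpk

Shifts by position in earnings: pos 0: e→k (+6), pos 1: a→e (+4), pos 2: r→x (+6), pos 3: n→r (+4) — repeating every 2. It's a Vigenère-style cipher with numeric key [6,4]: position i shifts by key[i mod 2].
For shuffle: s+6=y, h+4=l, u+6=a, f+4=j, f+6=l, l+4=p, e+6=k.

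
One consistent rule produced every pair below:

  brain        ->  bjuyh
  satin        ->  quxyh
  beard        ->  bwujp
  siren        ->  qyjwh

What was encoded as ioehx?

b(1)→b(1) and r(17)→j(9) fit y≡7x+20 (mod 26); the inverse of 7 mod 26 is 15. This is an affine cipher: with a=0,…,z=25, each position x becomes (7x+20) mod 26.
Undoing it on ioehx: i(8)→15·(8−20)≡2=c; o(14)→15·(14−20)≡14=o; e(4)→15·(4−20)≡20=u; h(7)→15·(7−20)≡13=n; x(23)→15·(23−20)≡19=t (all mod 26).

count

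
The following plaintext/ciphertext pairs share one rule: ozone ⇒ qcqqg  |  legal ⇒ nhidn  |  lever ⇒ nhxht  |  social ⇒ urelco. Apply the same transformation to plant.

Shifts by position in ozone: pos 0: o→q (+2), pos 1: z→c (+3), pos 2: o→q (+2), pos 3: n→q (+3) — repeating every 2. The shifts repeat in a cycle of length 2: positions 0,1,… shift by +2, +3, then the pattern repeats.
Applying it to plant: p+2=r, l+3=o, a+2=c, n+3=q, t+2=v.

rocqv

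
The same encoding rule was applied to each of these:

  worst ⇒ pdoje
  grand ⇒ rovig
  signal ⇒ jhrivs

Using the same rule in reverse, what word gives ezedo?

Treating letters as 0–25, the rule is x ↦ 21x + 21 (mod 26).
Decoding ezedo: e(4)→5·(4−21)≡19=t; z(25)→5·(25−21)≡20=u; e(4)→5·(4−21)≡19=t; d(3)→5·(3−21)≡14=o; o(14)→5·(14−21)≡17=r (all mod 26).

tutor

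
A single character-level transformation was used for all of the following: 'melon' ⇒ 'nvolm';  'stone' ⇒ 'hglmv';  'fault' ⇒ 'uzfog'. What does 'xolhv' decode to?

close

Each pair mirrors across the alphabet (m↔n, e↔v, l↔o): positions sum to 25. This is the alphabet-reversal cipher (Atbash): a becomes z, b becomes y, etc.
Decoding xolhv: x↔c, o↔l, l↔o, h↔s, v↔e.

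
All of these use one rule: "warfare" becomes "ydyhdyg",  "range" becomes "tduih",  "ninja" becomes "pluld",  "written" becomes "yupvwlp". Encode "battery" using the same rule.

Shifts by position in warfare: pos 0: w→y (+2), pos 1: a→d (+3), pos 2: r→y (+7), pos 3: f→h (+2), pos 4: a→d (+3), pos 5: r→y (+7) — repeating every 3. The shifts repeat in a cycle of length 3: positions 0,1,… shift by +2, +3, +7, then the pattern repeats.
Applying it to battery: b+2=d, a+3=d, t+7=a, t+2=v, e+3=h, r+7=y, y+2=a.

ddavhya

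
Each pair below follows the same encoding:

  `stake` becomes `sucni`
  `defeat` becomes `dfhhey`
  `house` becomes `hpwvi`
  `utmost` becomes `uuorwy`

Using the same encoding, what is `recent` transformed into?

Each letter shifts forward by its position index (0, 1, 2, …) — the shift grows by one for each successive letter.
Applying it to recent: r+0=r, e+1=f, c+2=e, e+3=h, n+4=r, t+5=y.

rfehry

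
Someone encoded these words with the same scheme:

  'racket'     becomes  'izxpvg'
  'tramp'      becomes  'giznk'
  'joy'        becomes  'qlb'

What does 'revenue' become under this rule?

Each pair mirrors across the alphabet (r↔i, a↔z, c↔x): positions sum to 25. Letters are reflected about the middle of the alphabet (position → 25−position): Atbash.
Applying it to revenue: r↔i, e↔v, v↔e, e↔v, n↔m, u↔f, e↔v.

ivevmfv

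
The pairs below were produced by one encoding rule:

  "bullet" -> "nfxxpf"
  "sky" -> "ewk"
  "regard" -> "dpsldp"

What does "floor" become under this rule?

The shift depends on letter class: consonant b→n is +12, but vowel u→f is +11. Vowels shift forward by 11 and consonants shift forward by 12.
Applying it to floor: f(cons)+12=r, l(cons)+12=x, o(vowel)+11=z, o(vowel)+11=z, r(cons)+12=d.

rxzzd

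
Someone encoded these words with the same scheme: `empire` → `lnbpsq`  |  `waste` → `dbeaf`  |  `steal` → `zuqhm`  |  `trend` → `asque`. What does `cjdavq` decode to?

virtue

A repeating key of period 3 is used — shifts +7, +1, +12 over and over.
Decoding cjdavq: c−7=v, j−1=i, d−12=r, a−7=t, v−1=u, q−12=e.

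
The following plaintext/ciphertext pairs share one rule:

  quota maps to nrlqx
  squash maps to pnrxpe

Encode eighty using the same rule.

bfdeqv

Compare letters: q→n is +23, u→r is +23, o→l is +23 — a constant shift. It's a constant shift of +23 (ROT23).
For eighty: e+23=b, i+23=f, g+23=d, h+23=e, t+23=q, y+23=v.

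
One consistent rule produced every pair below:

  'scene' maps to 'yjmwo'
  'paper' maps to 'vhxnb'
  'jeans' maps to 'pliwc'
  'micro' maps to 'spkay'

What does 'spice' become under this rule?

Each letter shifts forward by (position + 6), i.e. 6, 7, 8, … — the shift grows by one for each successive letter.
On spice: s+6=y, p+7=w, i+8=q, c+9=l, e+10=o.

ywqlo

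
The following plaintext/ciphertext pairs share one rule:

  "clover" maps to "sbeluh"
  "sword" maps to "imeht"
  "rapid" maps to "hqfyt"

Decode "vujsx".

fetch

Compare letters: c→s is +16, l→b is +16, o→e is +16 — a constant shift. Each letter is shifted forward by 16 in the alphabet (a Caesar shift of +16).
Undoing it on vujsx: v−16=f, u−16=e, j−16=t, s−16=c, x−16=h.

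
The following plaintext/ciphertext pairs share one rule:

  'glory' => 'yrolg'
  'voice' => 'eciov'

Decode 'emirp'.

The output letters match the input read backwards: glory reversed is yrolg. It's just the letters in reverse order.
Reversing it on emirp: then reverse → prime.

prime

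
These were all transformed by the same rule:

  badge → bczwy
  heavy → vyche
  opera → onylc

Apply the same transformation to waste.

Each letter's alphabet position (a=0..z=25) is mapped through 25·x+2 mod 26 — an affine cipher.
For waste: w(22)→25·22+2≡6=g; a(0)→25·0+2≡2=c; s(18)→25·18+2≡10=k; t(19)→25·19+2≡9=j; e(4)→25·4+2≡24=y (all mod 26).

gckjy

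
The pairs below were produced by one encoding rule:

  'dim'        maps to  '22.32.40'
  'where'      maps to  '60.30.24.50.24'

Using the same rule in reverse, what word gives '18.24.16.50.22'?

d(#4)→22 and i(#9)→32: differences scale by 2, so n = 2·pos + 14. The formula is n = 2×(alphabet index, a=1) + 14.
Undoing it on 18.24.16.50.22: 18→(18−14)÷2=2=b, 24→(24−14)÷2=5=e, 16→(16−14)÷2=1=a, 50→(50−14)÷2=18=r, 22→(22−14)÷2=4=d.

beard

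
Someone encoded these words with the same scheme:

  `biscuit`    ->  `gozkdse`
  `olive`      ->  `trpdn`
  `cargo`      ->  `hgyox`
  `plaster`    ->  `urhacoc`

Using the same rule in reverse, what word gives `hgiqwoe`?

cabinet

In biscuit: b→g is +5, i→o is +6, s→z is +7, c→k is +8 — the shift increases by 1 each position. Each letter shifts forward by (position + 5), i.e. 5, 6, 7, … — the shift grows by one for each successive letter.
Undoing it on hgiqwoe: h−5=c, g−6=a, i−7=b, q−8=i, w−9=n, o−10=e, e−11=t.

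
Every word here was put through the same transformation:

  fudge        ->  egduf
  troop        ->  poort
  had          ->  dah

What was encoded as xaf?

The output letters match the input read backwards: fudge reversed is egduf. The word is simply reversed.
Undoing it on xaf: then reverse → fax.

fax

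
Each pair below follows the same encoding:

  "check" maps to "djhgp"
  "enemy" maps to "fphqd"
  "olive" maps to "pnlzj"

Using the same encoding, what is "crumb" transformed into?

In check: c→d is +1, h→j is +2, e→h is +3, c→g is +4 — the shift increases by 1 each position. Each letter shifts forward by (position + 1), i.e. 1, 2, 3, … — the shift grows by one for each successive letter.
On crumb: c+1=d, r+2=t, u+3=x, m+4=q, b+5=g.

dtxqg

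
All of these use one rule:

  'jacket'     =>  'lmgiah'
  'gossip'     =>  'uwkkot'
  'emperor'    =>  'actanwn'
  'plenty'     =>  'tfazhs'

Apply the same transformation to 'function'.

Treating letters as 0–25, the rule is x ↦ 23x + 12 (mod 26).
For function: f(5)→23·5+12≡23=x; u(20)→23·20+12≡4=e; n(13)→23·13+12≡25=z; c(2)→23·2+12≡6=g; t(19)→23·19+12≡7=h; i(8)→23·8+12≡14=o; o(14)→23·14+12≡22=w; n(13)→23·13+12≡25=z (all mod 26).

xezghowz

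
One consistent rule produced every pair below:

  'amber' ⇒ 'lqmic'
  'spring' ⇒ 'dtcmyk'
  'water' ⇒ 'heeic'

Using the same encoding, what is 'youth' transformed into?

jsfxs

Shifts by position in amber: pos 0: a→l (+11), pos 1: m→q (+4), pos 2: b→m (+11), pos 3: e→i (+4) — repeating every 2. A repeating key of period 2 is used — shifts +11, +4 over and over.
Applying it to youth: y+11=j, o+4=s, u+11=f, t+4=x, h+11=s.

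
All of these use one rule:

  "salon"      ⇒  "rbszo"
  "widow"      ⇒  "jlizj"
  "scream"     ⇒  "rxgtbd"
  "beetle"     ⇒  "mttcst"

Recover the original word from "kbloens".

painful

s(18)→r(17) and a(0)→b(1) fit y≡11x+1 (mod 26); the inverse of 11 mod 26 is 19. This is an affine cipher: with a=0,…,z=25, each position x becomes (11x+1) mod 26.
Reversing it on kbloens: k(10)→19·(10−1)≡15=p; b(1)→19·(1−1)≡0=a; l(11)→19·(11−1)≡8=i; o(14)→19·(14−1)≡13=n; e(4)→19·(4−1)≡5=f; n(13)→19·(13−1)≡20=u; s(18)→19·(18−1)≡11=l (all mod 26).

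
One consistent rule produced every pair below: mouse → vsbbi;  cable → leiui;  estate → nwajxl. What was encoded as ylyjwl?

Shifts by position in mouse: pos 0: m→v (+9), pos 1: o→s (+4), pos 2: u→b (+7), pos 3: s→b (+9), pos 4: e→i (+4) — repeating every 3. The shifts repeat in a cycle of length 3: positions 0,1,… shift by +9, +4, +7, then the pattern repeats.
Reversing it on ylyjwl: y−9=p, l−4=h, y−7=r, j−9=a, w−4=s, l−7=e.

phrase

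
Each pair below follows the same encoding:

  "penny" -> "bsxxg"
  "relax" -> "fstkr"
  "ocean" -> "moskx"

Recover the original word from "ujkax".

stain

Treating letters as 0–25, the rule is x ↦ 15x + 10 (mod 26).
Undoing it on ujkax: u(20)→7·(20−10)≡18=s; j(9)→7·(9−10)≡19=t; k(10)→7·(10−10)≡0=a; a(0)→7·(0−10)≡8=i; x(23)→7·(23−10)≡13=n (all mod 26).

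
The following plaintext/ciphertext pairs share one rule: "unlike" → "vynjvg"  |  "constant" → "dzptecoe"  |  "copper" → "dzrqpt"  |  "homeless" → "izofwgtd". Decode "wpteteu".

verdict

A repeating key of period 3 is used — shifts +1, +11, +2 over and over.
Undoing it on wpteteu: w−1=v, p−11=e, t−2=r, e−1=d, t−11=i, e−2=c, u−1=t.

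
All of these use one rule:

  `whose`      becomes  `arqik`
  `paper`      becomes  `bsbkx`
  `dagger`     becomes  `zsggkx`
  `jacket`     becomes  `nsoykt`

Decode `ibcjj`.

spill

Each letter's alphabet position (a=0..z=25) is mapped through 11·x+18 mod 26 — an affine cipher.
Decoding ibcjj: i(8)→19·(8−18)≡18=s; b(1)→19·(1−18)≡15=p; c(2)→19·(2−18)≡8=i; j(9)→19·(9−18)≡11=l; j(9)→19·(9−18)≡11=l (all mod 26).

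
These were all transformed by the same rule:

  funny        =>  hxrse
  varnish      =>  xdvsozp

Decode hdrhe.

In funny: f→h is +2, u→x is +3, n→r is +4, n→s is +5 — the shift increases by 1 each position. Letter i (0-indexed) is shifted by i+2, so successive shifts are 2, 3, 4, ….
Reversing it on hdrhe: h−2=f, d−3=a, r−4=n, h−5=c, e−6=y.

fancy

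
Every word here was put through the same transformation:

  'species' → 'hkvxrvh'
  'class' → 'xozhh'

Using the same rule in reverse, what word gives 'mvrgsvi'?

neither

Each pair mirrors across the alphabet (s↔h, p↔k, e↔v): positions sum to 25. Letters are reflected about the middle of the alphabet (position → 25−position): Atbash.
Reversing it on mvrgsvi: m↔n, v↔e, r↔i, g↔t, s↔h, v↔e, i↔r.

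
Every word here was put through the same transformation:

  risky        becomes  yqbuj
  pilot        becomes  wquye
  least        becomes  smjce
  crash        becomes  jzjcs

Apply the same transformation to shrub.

In risky: r→y is +7, i→q is +8, s→b is +9, k→u is +10 — the shift increases by 1 each position. Letter i (0-indexed) is shifted by i+7, so successive shifts are 7, 8, 9, ….
On shrub: s+7=z, h+8=p, r+9=a, u+10=e, b+11=m.

zpaem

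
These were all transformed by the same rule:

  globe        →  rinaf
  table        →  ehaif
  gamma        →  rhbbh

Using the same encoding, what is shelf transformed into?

Treating letters as 0–25, the rule is x ↦ 19x + 7 (mod 26).
Applying it to shelf: s(18)→19·18+7≡11=l; h(7)→19·7+7≡10=k; e(4)→19·4+7≡5=f; l(11)→19·11+7≡8=i; f(5)→19·5+7≡24=y (all mod 26).

lkfiy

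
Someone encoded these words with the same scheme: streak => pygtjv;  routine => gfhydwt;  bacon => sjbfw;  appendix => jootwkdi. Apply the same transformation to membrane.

s(18)→p(15) and t(19)→y(24) fit y≡9x+9 (mod 26); the inverse of 9 mod 26 is 3. Each letter's alphabet position (a=0..z=25) is mapped through 9·x+9 mod 26 — an affine cipher.
For membrane: m(12)→9·12+9≡13=n; e(4)→9·4+9≡19=t; m(12)→9·12+9≡13=n; b(1)→9·1+9≡18=s; r(17)→9·17+9≡6=g; a(0)→9·0+9≡9=j; n(13)→9·13+9≡22=w; e(4)→9·4+9≡19=t (all mod 26).

ntnsgjwt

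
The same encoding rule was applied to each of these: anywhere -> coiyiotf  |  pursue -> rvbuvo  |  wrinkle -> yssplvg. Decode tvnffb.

The shifts repeat in a cycle of length 3: positions 0,1,… shift by +2, +1, +10, then the pattern repeats.
Reversing it on tvnffb: t−2=r, v−1=u, n−10=d, f−2=d, f−1=e, b−10=r.

rudder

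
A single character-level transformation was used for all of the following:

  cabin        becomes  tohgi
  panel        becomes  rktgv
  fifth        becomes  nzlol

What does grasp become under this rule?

vygxm

The output letters match the input read backwards, each shifted +6: cabin reversed is nibac. Read the word backwards and shift each letter +6.
Applying it to grasp: reverse → psarg; then shift: p+6=v, s+6=y, a+6=g, r+6=x, g+6=m.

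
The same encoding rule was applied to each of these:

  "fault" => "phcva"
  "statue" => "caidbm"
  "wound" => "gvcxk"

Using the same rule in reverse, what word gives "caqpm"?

Shifts by position in fault: pos 0: f→p (+10), pos 1: a→h (+7), pos 2: u→c (+8), pos 3: l→v (+10), pos 4: t→a (+7) — repeating every 3. A repeating key of period 3 is used — shifts +10, +7, +8 over and over.
Undoing it on caqpm: c−10=s, a−7=t, q−8=i, p−10=f, m−7=f.

stiff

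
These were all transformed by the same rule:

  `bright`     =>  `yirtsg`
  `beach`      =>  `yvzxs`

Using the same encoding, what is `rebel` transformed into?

Each pair mirrors across the alphabet (b↔y, r↔i, i↔r): positions sum to 25. Letters are reflected about the middle of the alphabet (position → 25−position): Atbash.
Applying it to rebel: r↔i, e↔v, b↔y, e↔v, l↔o.

ivyvo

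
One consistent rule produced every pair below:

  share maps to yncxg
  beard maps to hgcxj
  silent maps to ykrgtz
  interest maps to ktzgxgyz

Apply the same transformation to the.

zng

Two shifts are in play — +2 for a/e/i/o/u, +6 for every other letter.
For the: t(cons)+6=z, h(cons)+6=n, e(vowel)+2=g.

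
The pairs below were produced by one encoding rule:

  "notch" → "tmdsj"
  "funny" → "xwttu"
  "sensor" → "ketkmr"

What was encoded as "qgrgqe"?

garage

n(13)→t(19) and o(14)→m(12) fit y≡19x+6 (mod 26); the inverse of 19 mod 26 is 11. Each letter's alphabet position (a=0..z=25) is mapped through 19·x+6 mod 26 — an affine cipher.
Decoding qgrgqe: q(16)→11·(16−6)≡6=g; g(6)→11·(6−6)≡0=a; r(17)→11·(17−6)≡17=r; g(6)→11·(6−6)≡0=a; q(16)→11·(16−6)≡6=g; e(4)→11·(4−6)≡4=e (all mod 26).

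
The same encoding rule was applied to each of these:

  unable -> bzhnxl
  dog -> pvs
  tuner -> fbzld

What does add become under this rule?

The shift depends on letter class: consonant n→z is +12, but vowel u→b is +7. The rule splits by letter class: vowels +7, consonants +12.
Applying it to add: a(vowel)+7=h, d(cons)+12=p, d(cons)+12=p.

hpp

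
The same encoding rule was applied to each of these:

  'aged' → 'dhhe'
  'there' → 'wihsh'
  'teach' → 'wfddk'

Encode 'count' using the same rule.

Shifts by position in aged: pos 0: a→d (+3), pos 1: g→h (+1), pos 2: e→h (+3), pos 3: d→e (+1) — repeating every 2. A repeating key of period 2 is used — shifts +3, +1 over and over.
On count: c+3=f, o+1=p, u+3=x, n+1=o, t+3=w.

fpxow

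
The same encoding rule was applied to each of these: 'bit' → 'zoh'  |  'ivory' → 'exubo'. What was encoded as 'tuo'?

ion

The word is reversed, then every letter is shifted forward by 6.
Reversing it on tuo: shift back: t−6=n, u−6=o, o−6=i → noi; then reverse → ion.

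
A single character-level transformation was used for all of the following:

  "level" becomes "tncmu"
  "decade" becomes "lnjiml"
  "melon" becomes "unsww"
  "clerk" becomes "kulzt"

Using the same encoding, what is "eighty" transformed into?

mrnpcf

The shifts repeat in a cycle of length 3: positions 0,1,… shift by +8, +9, +7, then the pattern repeats.
Applying it to eighty: e+8=m, i+9=r, g+7=n, h+8=p, t+9=c, y+7=f.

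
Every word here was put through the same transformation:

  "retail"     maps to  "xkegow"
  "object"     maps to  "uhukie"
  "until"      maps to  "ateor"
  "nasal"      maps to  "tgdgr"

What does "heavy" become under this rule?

Shifts by position in retail: pos 0: r→x (+6), pos 1: e→k (+6), pos 2: t→e (+11), pos 3: a→g (+6), pos 4: i→o (+6), pos 5: l→w (+11) — repeating every 3. It's a Vigenère-style cipher with numeric key [6,6,11]: position i shifts by key[i mod 3].
Applying it to heavy: h+6=n, e+6=k, a+11=l, v+6=b, y+6=e.

nklbe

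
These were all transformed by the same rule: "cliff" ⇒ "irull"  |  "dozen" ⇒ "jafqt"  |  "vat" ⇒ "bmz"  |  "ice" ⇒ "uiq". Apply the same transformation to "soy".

yae

The shift depends on letter class: consonant c→i is +6, but vowel i→u is +12. Vowels shift forward by 12 and consonants shift forward by 6.
On soy: s(cons)+6=y, o(vowel)+12=a, y(cons)+6=e.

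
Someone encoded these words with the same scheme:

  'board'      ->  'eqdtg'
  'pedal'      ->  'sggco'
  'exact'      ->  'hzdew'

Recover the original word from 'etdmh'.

brake

Shifts by position in board: pos 0: b→e (+3), pos 1: o→q (+2), pos 2: a→d (+3), pos 3: r→t (+2) — repeating every 2. The shifts repeat in a cycle of length 2: positions 0,1,… shift by +3, +2, then the pattern repeats.
Decoding etdmh: e−3=b, t−2=r, d−3=a, m−2=k, h−3=e.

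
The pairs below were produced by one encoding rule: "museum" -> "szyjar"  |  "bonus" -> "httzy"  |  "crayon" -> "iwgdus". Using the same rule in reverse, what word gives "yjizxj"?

secure

Shifts by position in museum: pos 0: m→s (+6), pos 1: u→z (+5), pos 2: s→y (+6), pos 3: e→j (+5) — repeating every 2. The shifts repeat in a cycle of length 2: positions 0,1,… shift by +6, +5, then the pattern repeats.
Undoing it on yjizxj: y−6=s, j−5=e, i−6=c, z−5=u, x−6=r, j−5=e.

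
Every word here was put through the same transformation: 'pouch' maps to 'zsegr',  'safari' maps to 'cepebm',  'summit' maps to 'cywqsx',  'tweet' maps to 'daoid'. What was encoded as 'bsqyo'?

The shifts repeat in a cycle of length 2: positions 0,1,… shift by +10, +4, then the pattern repeats.
Decoding bsqyo: b−10=r, s−4=o, q−10=g, y−4=u, o−10=e.

rogue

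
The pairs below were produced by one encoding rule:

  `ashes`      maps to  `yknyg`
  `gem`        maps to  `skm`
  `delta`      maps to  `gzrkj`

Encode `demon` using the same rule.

tuskj

The output letters match the input read backwards, each shifted +6: ashes reversed is sehsa. The word is reversed, then every letter is shifted forward by 6.
For demon: reverse → nomed; then shift: n+6=t, o+6=u, m+6=s, e+6=k, d+6=j.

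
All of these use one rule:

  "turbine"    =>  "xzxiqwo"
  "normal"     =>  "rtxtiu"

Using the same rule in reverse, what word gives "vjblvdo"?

In turbine: t→x is +4, u→z is +5, r→x is +6, b→i is +7 — the shift increases by 1 each position. The shift increases by 1 at each position, starting from +4: 4, 5, 6, ….
Decoding vjblvdo: v−4=r, j−5=e, b−6=v, l−7=e, v−8=n, d−9=u, o−10=e.

revenue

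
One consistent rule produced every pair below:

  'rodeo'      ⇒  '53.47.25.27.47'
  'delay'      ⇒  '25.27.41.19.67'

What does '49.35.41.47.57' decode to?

pilot

r(#18)→53 and o(#15)→47: differences scale by 2, so n = 2·pos + 17. Each letter becomes 2×(its alphabet position, a=1..z=26) + 17.
Undoing it on 49.35.41.47.57: 49→(49−17)÷2=16=p, 35→(35−17)÷2=9=i, 41→(41−17)÷2=12=l, 47→(47−17)÷2=15=o, 57→(57−17)÷2=20=t.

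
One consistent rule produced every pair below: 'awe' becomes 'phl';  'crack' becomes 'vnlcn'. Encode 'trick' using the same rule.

vntce

The output letters match the input read backwards, each shifted +11: awe reversed is ewa. Two steps: reverse the string, then apply a Caesar shift of +11.
For trick: reverse → kcirt; then shift: k+11=v, c+11=n, i+11=t, r+11=c, t+11=e.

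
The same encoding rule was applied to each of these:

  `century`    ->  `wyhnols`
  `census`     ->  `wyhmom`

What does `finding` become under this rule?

zchxcha

Every letter moves 20 places later in the alphabet, wrapping around z→a.
Applying it to finding: f+20=z, i+20=c, n+20=h, d+20=x, i+20=c, n+20=h, g+20=a.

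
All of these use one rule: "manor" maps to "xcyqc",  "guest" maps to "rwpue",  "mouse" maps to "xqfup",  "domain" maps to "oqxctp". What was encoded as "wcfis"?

A repeating key of period 2 is used — shifts +11, +2 over and over.
Reversing it on wcfis: w−11=l, c−2=a, f−11=u, i−2=g, s−11=h.

laugh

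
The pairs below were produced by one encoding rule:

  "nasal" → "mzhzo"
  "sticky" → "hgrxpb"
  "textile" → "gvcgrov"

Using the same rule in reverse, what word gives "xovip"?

Letters are reflected about the middle of the alphabet (position → 25−position): Atbash.
Reversing it on xovip: x↔c, o↔l, v↔e, i↔r, p↔k.

clerk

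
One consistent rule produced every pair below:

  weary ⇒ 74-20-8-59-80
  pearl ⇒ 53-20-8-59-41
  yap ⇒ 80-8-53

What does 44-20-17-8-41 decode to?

medal

Each letter becomes 3×(its alphabet position, a=1..z=26) + 5.
Undoing it on 44-20-17-8-41: 44→(44−5)÷3=13=m, 20→(20−5)÷3=5=e, 17→(17−5)÷3=4=d, 8→(8−5)÷3=1=a, 41→(41−5)÷3=12=l.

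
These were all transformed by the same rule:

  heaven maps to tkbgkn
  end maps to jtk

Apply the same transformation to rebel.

rkhkx

Two steps: reverse the string, then apply a Caesar shift of +6.
For rebel: reverse → leber; then shift: l+6=r, e+6=k, b+6=h, e+6=k, r+6=x.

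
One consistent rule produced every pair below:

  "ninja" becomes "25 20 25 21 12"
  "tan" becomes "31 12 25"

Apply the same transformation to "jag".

21 12 18

n is letter #14 and maps to 25: an offset of 11. Each letter is replaced by its alphabet position (a=1..z=26) + 11.
Applying it to jag: j=10→21, a=1→12, g=7→18.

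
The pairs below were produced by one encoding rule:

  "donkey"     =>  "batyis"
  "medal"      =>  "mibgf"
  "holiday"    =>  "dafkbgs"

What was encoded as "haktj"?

point

Treating letters as 0–25, the rule is x ↦ 7x + 6 (mod 26).
Reversing it on haktj: h(7)→15·(7−6)≡15=p; a(0)→15·(0−6)≡14=o; k(10)→15·(10−6)≡8=i; t(19)→15·(19−6)≡13=n; j(9)→15·(9−6)≡19=t (all mod 26).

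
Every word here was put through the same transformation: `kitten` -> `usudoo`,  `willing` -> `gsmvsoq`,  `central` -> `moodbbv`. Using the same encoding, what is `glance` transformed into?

Shifts by position in kitten: pos 0: k→u (+10), pos 1: i→s (+10), pos 2: t→u (+1), pos 3: t→d (+10), pos 4: e→o (+10), pos 5: n→o (+1) — repeating every 3. It's a Vigenère-style cipher with numeric key [10,10,1]: position i shifts by key[i mod 3].
On glance: g+10=q, l+10=v, a+1=b, n+10=x, c+10=m, e+1=f.

qvbxmf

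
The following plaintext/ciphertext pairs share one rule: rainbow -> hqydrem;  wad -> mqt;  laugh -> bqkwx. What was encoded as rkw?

Compare letters: r→h is +16, a→q is +16, i→y is +16 — a constant shift. Each letter is shifted forward by 16 in the alphabet (a Caesar shift of +16).
Decoding rkw: r−16=b, k−16=u, w−16=g.

bug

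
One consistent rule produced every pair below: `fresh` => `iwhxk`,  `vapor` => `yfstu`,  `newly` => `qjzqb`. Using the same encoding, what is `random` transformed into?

ufqirr

Shifts by position in fresh: pos 0: f→i (+3), pos 1: r→w (+5), pos 2: e→h (+3), pos 3: s→x (+5) — repeating every 2. It's a Vigenère-style cipher with numeric key [3,5]: position i shifts by key[i mod 2].
On random: r+3=u, a+5=f, n+3=q, d+5=i, o+3=r, m+5=r.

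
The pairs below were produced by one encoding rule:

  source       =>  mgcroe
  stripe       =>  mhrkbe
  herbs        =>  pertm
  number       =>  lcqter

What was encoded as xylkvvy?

Treating letters as 0–25, the rule is x ↦ 21x + 24 (mod 26).
Undoing it on xylkvvy: x(23)→5·(23−24)≡21=v; y(24)→5·(24−24)≡0=a; l(11)→5·(11−24)≡13=n; k(10)→5·(10−24)≡8=i; v(21)→5·(21−24)≡11=l; v(21)→5·(21−24)≡11=l; y(24)→5·(24−24)≡0=a (all mod 26).

vanilla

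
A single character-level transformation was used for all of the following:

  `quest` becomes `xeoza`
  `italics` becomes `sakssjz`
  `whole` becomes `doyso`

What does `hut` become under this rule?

The shift depends on letter class: consonant q→x is +7, but vowel u→e is +10. Vowels shift forward by 10 and consonants shift forward by 7.
Applying it to hut: h(cons)+7=o, u(vowel)+10=e, t(cons)+7=a.

oea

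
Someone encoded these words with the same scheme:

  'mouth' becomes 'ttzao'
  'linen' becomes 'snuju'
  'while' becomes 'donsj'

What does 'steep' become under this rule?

The shift depends on letter class: consonant m→t is +7, but vowel o→t is +5. Two shifts are in play — +5 for a/e/i/o/u, +7 for every other letter.
Applying it to steep: s(cons)+7=z, t(cons)+7=a, e(vowel)+5=j, e(vowel)+5=j, p(cons)+7=w.

zajjw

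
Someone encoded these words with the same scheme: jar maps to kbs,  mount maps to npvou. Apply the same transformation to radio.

sbejp

Compare letters: j→k is +1, a→b is +1, r→s is +1 — a constant shift. Every letter moves 1 place later in the alphabet, wrapping around z→a.
For radio: r+1=s, a+1=b, d+1=e, i+1=j, o+1=p.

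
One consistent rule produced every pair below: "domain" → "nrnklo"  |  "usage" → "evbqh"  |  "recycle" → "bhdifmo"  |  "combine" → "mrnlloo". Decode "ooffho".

Shifts by position in domain: pos 0: d→n (+10), pos 1: o→r (+3), pos 2: m→n (+1), pos 3: a→k (+10), pos 4: i→l (+3), pos 5: n→o (+1) — repeating every 3. It's a Vigenère-style cipher with numeric key [10,3,1]: position i shifts by key[i mod 3].
Decoding ooffho: o−10=e, o−3=l, f−1=e, f−10=v, h−3=e, o−1=n.

eleven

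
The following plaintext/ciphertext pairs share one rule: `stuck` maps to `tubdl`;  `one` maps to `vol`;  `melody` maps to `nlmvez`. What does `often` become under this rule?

The shift depends on letter class: consonant s→t is +1, but vowel u→b is +7. The rule splits by letter class: vowels +7, consonants +1.
For often: o(vowel)+7=v, f(cons)+1=g, t(cons)+1=u, e(vowel)+7=l, n(cons)+1=o.

vgulo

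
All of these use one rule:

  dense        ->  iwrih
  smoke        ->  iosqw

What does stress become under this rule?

wwivxw

The output letters match the input read backwards, each shifted +4: dense reversed is esned. Read the word backwards and shift each letter +4.
For stress: reverse → sserts; then shift: s+4=w, s+4=w, e+4=i, r+4=v, t+4=x, s+4=w.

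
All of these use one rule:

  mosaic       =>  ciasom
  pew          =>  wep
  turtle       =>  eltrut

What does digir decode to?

The output letters match the input read backwards: mosaic reversed is ciasom. The word is simply reversed.
Undoing it on digir: then reverse → rigid.

rigid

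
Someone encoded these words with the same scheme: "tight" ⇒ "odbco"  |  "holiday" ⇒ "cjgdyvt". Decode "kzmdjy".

period

Compare letters: t→o is +21, i→d is +21, g→b is +21 — a constant shift. This is a Caesar cipher with shift 21.
Decoding kzmdjy: k−21=p, z−21=e, m−21=r, d−21=i, j−21=o, y−21=d.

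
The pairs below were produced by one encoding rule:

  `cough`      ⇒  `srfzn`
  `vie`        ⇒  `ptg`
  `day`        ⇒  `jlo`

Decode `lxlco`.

The word is reversed, then every letter is shifted forward by 11.
Reversing it on lxlco: shift back: l−11=a, x−11=m, l−11=a, c−11=r, o−11=d → amard; then reverse → drama.

drama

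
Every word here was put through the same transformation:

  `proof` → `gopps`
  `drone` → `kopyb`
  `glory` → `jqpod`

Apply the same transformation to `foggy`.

This is an affine cipher: with a=0,…,z=25, each position x becomes (17x+11) mod 26.
Applying it to foggy: f(5)→17·5+11≡18=s; o(14)→17·14+11≡15=p; g(6)→17·6+11≡9=j; g(6)→17·6+11≡9=j; y(24)→17·24+11≡3=d (all mod 26).

spjjd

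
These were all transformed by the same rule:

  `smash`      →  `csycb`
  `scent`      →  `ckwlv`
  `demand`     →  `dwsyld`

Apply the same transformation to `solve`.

This is an affine cipher: with a=0,…,z=25, each position x becomes (19x+24) mod 26.
For solve: s(18)→19·18+24≡2=c; o(14)→19·14+24≡4=e; l(11)→19·11+24≡25=z; v(21)→19·21+24≡7=h; e(4)→19·4+24≡22=w (all mod 26).

cezhw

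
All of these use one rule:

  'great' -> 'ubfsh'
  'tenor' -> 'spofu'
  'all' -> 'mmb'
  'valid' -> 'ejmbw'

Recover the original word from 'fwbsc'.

brave

The output letters match the input read backwards, each shifted +1: great reversed is taerg. The word is reversed, then every letter is shifted forward by 1.
Decoding fwbsc: shift back: f−1=e, w−1=v, b−1=a, s−1=r, c−1=b → evarb; then reverse → brave.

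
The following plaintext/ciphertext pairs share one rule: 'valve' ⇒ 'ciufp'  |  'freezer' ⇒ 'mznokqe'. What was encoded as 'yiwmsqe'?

rancher

Letter i (0-indexed) is shifted by i+7, so successive shifts are 7, 8, 9, ….
Reversing it on yiwmsqe: y−7=r, i−8=a, w−9=n, m−10=c, s−11=h, q−12=e, e−13=r.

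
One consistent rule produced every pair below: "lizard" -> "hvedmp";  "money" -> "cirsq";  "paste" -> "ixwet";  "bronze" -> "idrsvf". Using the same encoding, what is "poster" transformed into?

vixwst

The output letters match the input read backwards, each shifted +4: lizard reversed is drazil. Read the word backwards and shift each letter +4.
On poster: reverse → retsop; then shift: r+4=v, e+4=i, t+4=x, s+4=w, o+4=s, p+4=t.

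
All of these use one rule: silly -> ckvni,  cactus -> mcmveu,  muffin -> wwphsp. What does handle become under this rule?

rcxfvg

Shifts by position in silly: pos 0: s→c (+10), pos 1: i→k (+2), pos 2: l→v (+10), pos 3: l→n (+2) — repeating every 2. A repeating key of period 2 is used — shifts +10, +2 over and over.
Applying it to handle: h+10=r, a+2=c, n+10=x, d+2=f, l+10=v, e+2=g.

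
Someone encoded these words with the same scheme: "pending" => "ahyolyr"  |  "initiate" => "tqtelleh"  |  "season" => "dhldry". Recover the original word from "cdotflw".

radical

Shifts by position in pending: pos 0: p→a (+11), pos 1: e→h (+3), pos 2: n→y (+11), pos 3: d→o (+11), pos 4: i→l (+3), pos 5: n→y (+11) — repeating every 3. It's a Vigenère-style cipher with numeric key [11,3,11]: position i shifts by key[i mod 3].
Undoing it on cdotflw: c−11=r, d−3=a, o−11=d, t−11=i, f−3=c, l−11=a, w−11=l.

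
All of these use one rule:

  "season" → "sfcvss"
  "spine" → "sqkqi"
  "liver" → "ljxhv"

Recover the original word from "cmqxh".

cloud

In season: s→s is +0, e→f is +1, a→c is +2, s→v is +3 — the shift increases by 1 each position. Letter i (0-indexed) is shifted by i+0, so successive shifts are 0, 1, 2, ….
Reversing it on cmqxh: c−0=c, m−1=l, q−2=o, x−3=u, h−4=d.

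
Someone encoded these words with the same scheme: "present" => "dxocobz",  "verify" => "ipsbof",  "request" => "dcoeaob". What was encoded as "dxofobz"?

The output letters match the input read backwards, each shifted +10: present reversed is tneserp. The word is reversed, then every letter is shifted forward by 10.
Reversing it on dxofobz: shift back: d−10=t, x−10=n, o−10=e, f−10=v, o−10=e, b−10=r, z−10=p → tneverp; then reverse → prevent.

prevent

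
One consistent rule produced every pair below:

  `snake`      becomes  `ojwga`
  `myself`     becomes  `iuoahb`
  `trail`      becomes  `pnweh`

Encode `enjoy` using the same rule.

Compare letters: s→o is +22, n→j is +22, a→w is +22 — a constant shift. Each letter is shifted forward by 22 in the alphabet (a Caesar shift of +22).
For enjoy: e+22=a, n+22=j, j+22=f, o+22=k, y+22=u.

ajfku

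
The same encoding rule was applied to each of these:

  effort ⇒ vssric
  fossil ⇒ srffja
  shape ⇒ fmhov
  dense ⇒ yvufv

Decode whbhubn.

vacancy

e(4)→v(21) and f(5)→s(18) fit y≡23x+7 (mod 26); the inverse of 23 mod 26 is 17. Treating letters as 0–25, the rule is x ↦ 23x + 7 (mod 26).
Reversing it on whbhubn: w(22)→17·(22−7)≡21=v; h(7)→17·(7−7)≡0=a; b(1)→17·(1−7)≡2=c; h(7)→17·(7−7)≡0=a; u(20)→17·(20−7)≡13=n; b(1)→17·(1−7)≡2=c; n(13)→17·(13−7)≡24=y (all mod 26).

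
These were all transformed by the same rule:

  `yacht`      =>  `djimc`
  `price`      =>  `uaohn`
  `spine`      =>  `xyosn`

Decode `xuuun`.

Shifts by position in yacht: pos 0: y→d (+5), pos 1: a→j (+9), pos 2: c→i (+6), pos 3: h→m (+5), pos 4: t→c (+9) — repeating every 3. A repeating key of period 3 is used — shifts +5, +9, +6 over and over.
Undoing it on xuuun: x−5=s, u−9=l, u−6=o, u−5=p, n−9=e.

slope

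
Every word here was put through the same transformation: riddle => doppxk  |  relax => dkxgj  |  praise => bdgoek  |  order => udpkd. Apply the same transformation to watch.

igfot

The shift depends on letter class: consonant r→d is +12, but vowel i→o is +6. Vowels shift forward by 6 and consonants shift forward by 12.
For watch: w(cons)+12=i, a(vowel)+6=g, t(cons)+12=f, c(cons)+12=o, h(cons)+12=t.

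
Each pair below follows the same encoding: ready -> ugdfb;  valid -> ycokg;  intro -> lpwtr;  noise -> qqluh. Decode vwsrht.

supper

It's a Vigenère-style cipher with numeric key [3,2]: position i shifts by key[i mod 2].
Decoding vwsrht: v−3=s, w−2=u, s−3=p, r−2=p, h−3=e, t−2=r.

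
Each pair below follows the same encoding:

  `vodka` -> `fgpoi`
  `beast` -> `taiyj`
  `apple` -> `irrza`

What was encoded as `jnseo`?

v(21)→f(5) and o(14)→g(6) fit y≡11x+8 (mod 26); the inverse of 11 mod 26 is 19. This is an affine cipher: with a=0,…,z=25, each position x becomes (11x+8) mod 26.
Undoing it on jnseo: j(9)→19·(9−8)≡19=t; n(13)→19·(13−8)≡17=r; s(18)→19·(18−8)≡8=i; e(4)→19·(4−8)≡2=c; o(14)→19·(14−8)≡10=k (all mod 26).

trick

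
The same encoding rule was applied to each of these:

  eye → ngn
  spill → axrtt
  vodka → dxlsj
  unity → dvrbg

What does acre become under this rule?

The shift depends on letter class: consonant y→g is +8, but vowel e→n is +9. The rule splits by letter class: vowels +9, consonants +8.
Applying it to acre: a(vowel)+9=j, c(cons)+8=k, r(cons)+8=z, e(vowel)+9=n.

jkzn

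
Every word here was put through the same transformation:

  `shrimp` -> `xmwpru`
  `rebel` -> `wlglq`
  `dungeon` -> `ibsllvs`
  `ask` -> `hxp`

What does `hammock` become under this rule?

mhrrvhp

The shift depends on letter class: consonant s→x is +5, but vowel i→p is +7. Two shifts are in play — +7 for a/e/i/o/u, +5 for every other letter.
Applying it to hammock: h(cons)+5=m, a(vowel)+7=h, m(cons)+5=r, m(cons)+5=r, o(vowel)+7=v, c(cons)+5=h, k(cons)+5=p.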